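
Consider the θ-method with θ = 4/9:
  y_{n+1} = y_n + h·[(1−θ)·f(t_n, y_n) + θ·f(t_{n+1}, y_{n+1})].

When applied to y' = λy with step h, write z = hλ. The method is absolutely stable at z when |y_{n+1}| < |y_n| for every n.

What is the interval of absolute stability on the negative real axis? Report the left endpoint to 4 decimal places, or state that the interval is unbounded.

Test eqn y'=λy, z=hλ:
  y_{n+1} = y_n + z·[5/9·y_n + 4/9·y_{n+1}] ⇒ (1 − 4/9z)y_{n+1} = (1 + 5/9z)y_n
  so R(z) = (1 + 5/9z)/(1 − 4/9z).

Need |R(x)|<1, x<0.
x=-1.25: |R|=0.1964
R=−1: 1+5/9x = −1+4/9x ⇒ -1/9x=2 ⇒ x=2/(-1/9)=-18.0000
Confirm numerically:
  x=-15.767: |R|=0.96902 <1
  x=-15.646: |R|=0.96712 <1
  x=-12.462: |R|=0.90589 <1
  x=-18.392: |R|=1.00475 >1
  x=-18.358: |R|=1.00434 >1
  x=-18.179: |R|=1.00219 >1
Stable set (-18.0000, 0).

(-18.0000, 0).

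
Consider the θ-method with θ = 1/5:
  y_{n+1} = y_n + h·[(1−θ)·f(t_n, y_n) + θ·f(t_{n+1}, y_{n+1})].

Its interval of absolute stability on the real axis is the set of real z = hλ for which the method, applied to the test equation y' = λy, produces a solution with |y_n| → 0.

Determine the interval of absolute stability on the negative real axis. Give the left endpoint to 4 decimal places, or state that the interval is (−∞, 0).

On y'=λy, z=hλ:
  y_{n+1} = y_n + z·[4/5·y_n + 1/5·y_{n+1}] ⇒ (1 − 1/5z)y_{n+1} = (1 + 4/5z)y_n
  so R(z) = (1 + 4/5z)/(1 − 1/5z).

Need |R(x)|<1, x<0.
x=-0.86: |R|=0.2662
R=−1: 1+4/5x = −1+1/5x ⇒ -3/5x=2 ⇒ x=2/(-3/5)=-3.3333
Confirm numerically:
  x=-3.183: |R|=0.94489 <1
  x=-2.624: |R|=0.72088 <1
  x=-2.064: |R|=0.46093 <1
  x=-3.917: |R|=1.19637 >1
  x=-3.732: |R|=1.13697 >1
  x=-3.648: |R|=1.10916 >1
Interval (-3.3333, 0).

(-3.3333, 0).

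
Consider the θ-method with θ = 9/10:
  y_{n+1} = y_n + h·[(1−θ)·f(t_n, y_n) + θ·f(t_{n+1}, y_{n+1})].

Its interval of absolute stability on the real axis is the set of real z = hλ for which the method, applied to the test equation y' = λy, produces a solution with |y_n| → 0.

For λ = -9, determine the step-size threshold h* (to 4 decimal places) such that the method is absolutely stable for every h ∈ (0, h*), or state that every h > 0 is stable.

unbounded; (−∞, 0). Any h>0 works for λ=-9.

On y'=λy, z=hλ:
  y_{n+1} = y_n + z·[1/10·y_n + 9/10·y_{n+1}] ⇒ (1 − 9/10z)y_{n+1} = (1 + 1/10z)y_n
  Hence R(z) = (1 + 1/10z)/(1 − 9/10z).

Boundary: |R(x)|=1, x<0.
x=-0.88: |R|=0.5089
x=-2: |R|=0.2857
x=-10: |R|=0.0000
x=-100: |R|=0.0989
θ=9/10≥1/2 ⇒ |1+1/10x|<|1−9/10x| ∀x<0 ⇒ stable on all of ℝ⁻.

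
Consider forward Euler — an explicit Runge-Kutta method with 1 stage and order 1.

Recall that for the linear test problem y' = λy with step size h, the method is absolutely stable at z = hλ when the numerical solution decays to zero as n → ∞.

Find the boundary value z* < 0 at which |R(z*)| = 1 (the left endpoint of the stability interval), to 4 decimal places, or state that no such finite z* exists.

Test eqn y'=λy, z=hλ:
  order 1, 1-stage ⇒ R(z)=1+z
  (e.g. R(-1.28)=-0.28000, |R|=0.28000)

Find x<0 with |R(x)|<1.
x=-1.28: |R|=0.2800
|R(-1.13)|=0.1300 |R(-0.72)|=0.2800
Bisect:
  x_lo=-2.6436 |R|=1.6436  x_hi=-0.0970 |R|=0.9030
  mid=-1.37028 |R|=0.37028 →hi
  mid=-2.00692 |R|=1.00692 →lo
  mid=-1.68860 |R|=0.68860 →hi
  mid=-1.84776 |R|=0.84776 →hi
  mid=-1.92734 |R|=0.92734 →hi
  mid=-1.96713 |R|=0.96713 →hi
  mid=-1.98703 |R|=0.98703 →hi
  mid=-1.99697 |R|=0.99697 →hi
  mid=-2.00195 |R|=1.00195 →lo
  ...
  [-2.00008,-1.99993] ⇒ x*=-2.0000
So |R|<1 on (-2.0000, 0).

z* = -2.0000.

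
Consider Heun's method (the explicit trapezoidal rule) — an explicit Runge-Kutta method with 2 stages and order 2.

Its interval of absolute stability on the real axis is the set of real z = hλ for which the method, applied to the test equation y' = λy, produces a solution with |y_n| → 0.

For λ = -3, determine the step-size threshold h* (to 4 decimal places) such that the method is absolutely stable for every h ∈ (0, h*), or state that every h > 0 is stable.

With y'=λy (z=hλ):
  order 2, 2-stage ⇒ R(z)=1+z+z^2/2
  (e.g. R(-0.42)=0.66820, |R|=0.66820)

Solve |R(x)|<1 on ℝ⁻.
x=-0.42: |R|=0.6682
|R(-2.12)|=1.1272 |R(-1.75)|=0.7812 |R(-0.8)|=0.5200
Bisect:
  x_lo=-2.6562 |R|=1.8715  x_hi=-0.3997 |R|=0.6802
  mid=-1.52795 |R|=0.63937 →hi
  mid=-2.09207 |R|=1.09631 →lo
  mid=-1.81001 |R|=0.82806 →hi
  mid=-1.95104 |R|=0.95224 →hi
  mid=-2.02155 |R|=1.02179 →lo
  mid=-1.98630 |R|=0.98639 →hi
  mid=-2.00393 |R|=1.00393 →lo
  mid=-1.99511 |R|=0.99512 →hi
  mid=-1.99952 |R|=0.99952 →hi
  ...
  [-2.00007,-1.99993] ⇒ x*=-2.0000
Interval (-2.0000, 0).

(-2.0000,0); λ=-3 ⇒ h* = 0.6667.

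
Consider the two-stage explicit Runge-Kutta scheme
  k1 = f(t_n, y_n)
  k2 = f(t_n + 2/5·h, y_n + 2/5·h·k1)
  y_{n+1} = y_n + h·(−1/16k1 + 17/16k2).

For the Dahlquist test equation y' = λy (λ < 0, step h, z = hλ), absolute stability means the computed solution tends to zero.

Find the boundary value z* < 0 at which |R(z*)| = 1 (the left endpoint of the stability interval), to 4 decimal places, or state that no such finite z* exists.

Set f=λy, z=hλ:
  k1=λy_n ⇒ h·k1=z·y_n;  k2=λ(1+2/5z)y_n ⇒ h·k2=z(1+2/5z)y_n
  y_{n+1}/y_n = 1 − 1/16z + 17/16z(1+2/5z) = 1 + z + 17/40z²
  so R(z) = 1 + z + 17/40z².

Boundary: |R(x)|=1, x<0.
x=-1.69: |R|=0.5238
R=1: x+17/40x²=0 ⇒ x=−40/17=-2.3529; min R=1−1/(4·17/40)=0.4118>−1
Confirm numerically:
  x=-2.331: |R|=0.97826 <1
  x=-1.839: |R|=0.59832 <1
  x=-0.981: |R|=0.42800 <1
  x=-0.956: |R|=0.43242 <1
  x=-2.884: |R|=1.65092 >1
  x=-2.664: |R|=1.35218 >1
  x=-2.533: |R|=1.19384 >1
Stable set (-2.3529, 0).

z* = -2.3529.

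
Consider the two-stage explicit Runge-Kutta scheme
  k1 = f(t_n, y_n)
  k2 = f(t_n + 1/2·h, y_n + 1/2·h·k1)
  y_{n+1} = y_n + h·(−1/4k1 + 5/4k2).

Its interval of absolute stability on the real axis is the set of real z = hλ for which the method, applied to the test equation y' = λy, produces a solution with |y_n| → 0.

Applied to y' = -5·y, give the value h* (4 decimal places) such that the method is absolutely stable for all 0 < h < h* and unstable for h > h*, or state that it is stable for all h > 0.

On y'=λy, z=hλ:
  k1=λy_n ⇒ h·k1=z·y_n;  k2=λ(1+1/2z)y_n ⇒ h·k2=z(1+1/2z)y_n
  y_{n+1}/y_n = 1 − 1/4z + 5/4z(1+1/2z) = 1 + z + 5/8z²
  ⇒ R(z) = 1 + z + 5/8z².

Find x<0 with |R(x)|<1.
x=-1.04: |R|=0.6360
R=1: x+5/8x²=0 ⇒ x=−8/5=-1.6000; min R=1−1/(4·5/8)=0.6000>−1
Confirm numerically:
  x=-1.445: |R|=0.86002 <1
  x=-0.750: |R|=0.60156 <1
  x=-0.673: |R|=0.61008 <1
  x=-2.147: |R|=1.73401 >1
  x=-2.081: |R|=1.62560 >1
So |R|<1 on (-1.6000, 0).

(-1.6000,0); λ=-5 ⇒ h* = (8/5)/5 = 0.3200.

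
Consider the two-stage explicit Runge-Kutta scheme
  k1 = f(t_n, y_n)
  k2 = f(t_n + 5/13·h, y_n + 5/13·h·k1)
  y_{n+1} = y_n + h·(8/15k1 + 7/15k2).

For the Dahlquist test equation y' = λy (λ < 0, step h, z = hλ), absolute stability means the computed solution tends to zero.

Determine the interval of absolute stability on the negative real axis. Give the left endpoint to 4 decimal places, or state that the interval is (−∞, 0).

On y'=λy, z=hλ:
  k1=λy_n ⇒ h·k1=z·y_n;  k2=λ(1+5/13z)y_n ⇒ h·k2=z(1+5/13z)y_n
  y_{n+1}/y_n = 1 + 8/15z + 7/15z(1+5/13z) = 1 + z + 7/39z²
  R(z) = 1 + z + 7/39z².

Boundary: |R(x)|=1, x<0.
x=-1.56: |R|=0.1232
R=1: x+7/39x²=0 ⇒ x=−39/7=-5.5714; min R=1−1/(4·7/39)=-0.3929>−1
Confirm numerically:
  x=-5.201: |R|=0.65420 <1
  x=-3.295: |R|=0.34630 <1
  x=-2.891: |R|=0.39087 <1
  x=-2.326: |R|=0.35492 <1
  x=-6.146: |R|=1.63383 >1
  x=-6.013: |R|=1.47657 >1
Interval (-5.5714, 0).

z∈(-5.5714,0).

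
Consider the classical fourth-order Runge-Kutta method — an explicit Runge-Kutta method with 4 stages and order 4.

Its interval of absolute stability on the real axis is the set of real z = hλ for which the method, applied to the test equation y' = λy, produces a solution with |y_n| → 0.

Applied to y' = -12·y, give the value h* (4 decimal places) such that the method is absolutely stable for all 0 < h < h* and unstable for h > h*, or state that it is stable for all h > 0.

(-2.7853,0); λ=-12 ⇒ h* = 0.2321.

Test eqn y'=λy, z=hλ:
  order 4, 4-stage ⇒ R(z)=1+z+z^2/2+z^3/6+z^4/24
  (e.g. R(-1.41)=0.28154, |R|=0.28154)

Find x<0 with |R(x)|<1.
x=-1.41: |R|=0.2815
|R(-2.45)|=0.6015 |R(-1.29)|=0.2997 |R(-1.14)|=0.3332
Bisect:
  x_lo=-3.0946 |R|=1.5757  x_hi=-0.0758 |R|=0.9270
  mid=-1.58519 |R|=0.27043 →hi
  mid=-2.33990 |R|=0.51150 →hi
  mid=-2.71725 |R|=0.90216 →hi
  mid=-2.90593 |R|=1.19764 →lo
  mid=-2.81159 |R|=1.04037 →lo
  mid=-2.76442 |R|=0.96898 →hi
  mid=-2.78800 |R|=1.00409 →lo
  ...
  [-2.78542,-2.78524] ⇒ x*=-2.7853
Stable set (-2.7853, 0).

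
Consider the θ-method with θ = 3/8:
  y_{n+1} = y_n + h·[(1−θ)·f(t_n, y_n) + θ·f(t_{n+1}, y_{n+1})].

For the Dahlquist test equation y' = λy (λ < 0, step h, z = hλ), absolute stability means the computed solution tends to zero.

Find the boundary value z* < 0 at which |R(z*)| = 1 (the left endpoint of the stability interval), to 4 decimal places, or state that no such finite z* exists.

With y'=λy (z=hλ):
  y_{n+1} = y_n + z·[5/8·y_n + 3/8·y_{n+1}] ⇒ (1 − 3/8z)y_{n+1} = (1 + 5/8z)y_n
  ⇒ R(z) = (1 + 5/8z)/(1 − 3/8z).

Boundary: |R(x)|=1, x<0.
x=-0.85: |R|=0.3555
R=−1: 1+5/8x = −1+3/8x ⇒ -1/4x=2 ⇒ x=2/(-1/4)=-8.0000
Confirm numerically:
  x=-7.783: |R|=0.98616 <1
  x=-6.206: |R|=0.86520 <1
  x=-3.670: |R|=0.54445 <1
  x=-3.214: |R|=0.45743 <1
  x=-8.469: |R|=1.02808 >1
  x=-8.351: |R|=1.02124 >1
  x=-8.030: |R|=1.00187 >1
Stable set (-8.0000, 0).

left endpoint -8.0000.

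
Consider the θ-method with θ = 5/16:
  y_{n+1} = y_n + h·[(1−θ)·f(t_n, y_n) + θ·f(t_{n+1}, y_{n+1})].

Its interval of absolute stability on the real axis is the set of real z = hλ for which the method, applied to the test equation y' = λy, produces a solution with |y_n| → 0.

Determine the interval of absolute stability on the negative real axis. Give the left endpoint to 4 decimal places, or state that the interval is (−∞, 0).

z∈(-5.3333,0).

With y'=λy (z=hλ):
  y_{n+1} = y_n + z·[11/16·y_n + 5/16·y_{n+1}] ⇒ (1 − 5/16z)y_{n+1} = (1 + 11/16z)y_n
  Hence R(z) = (1 + 11/16z)/(1 − 5/16z).

Boundary: |R(x)|=1, x<0.
x=-0.9: |R|=0.2976
R=−1: 1+11/16x = −1+5/16x ⇒ -3/8x=2 ⇒ x=2/(-3/8)=-5.3333
Confirm numerically:
  x=-4.589: |R|=0.88533 <1
  x=-3.740: |R|=0.72450 <1
  x=-2.144: |R|=0.28383 <1
  x=-5.545: |R|=1.02905 >1
  x=-5.467: |R|=1.01851 >1
So |R|<1 on (-5.3333, 0).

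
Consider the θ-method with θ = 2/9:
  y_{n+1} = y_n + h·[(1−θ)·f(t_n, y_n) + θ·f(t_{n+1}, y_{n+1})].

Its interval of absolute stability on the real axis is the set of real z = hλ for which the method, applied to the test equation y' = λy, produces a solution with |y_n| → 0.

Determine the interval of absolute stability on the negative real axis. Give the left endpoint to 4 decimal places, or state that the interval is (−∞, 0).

Set f=λy, z=hλ:
  y_{n+1} = y_n + z·[7/9·y_n + 2/9·y_{n+1}] ⇒ (1 − 2/9z)y_{n+1} = (1 + 7/9z)y_n
  so R(z) = (1 + 7/9z)/(1 − 2/9z).

Need |R(x)|<1, x<0.
x=-0.62: |R|=0.4551
R=−1: 1+7/9x = −1+2/9x ⇒ -5/9x=2 ⇒ x=2/(-5/9)=-3.6000
Confirm numerically:
  x=-3.231: |R|=0.88068 <1
  x=-2.730: |R|=0.69917 <1
  x=-1.981: |R|=0.37548 <1
  x=-1.489: |R|=0.11880 <1
  x=-3.883: |R|=1.08440 >1
  x=-3.717: |R|=1.03560 >1
So |R|<1 on (-3.6000, 0).

z∈(-3.6000,0).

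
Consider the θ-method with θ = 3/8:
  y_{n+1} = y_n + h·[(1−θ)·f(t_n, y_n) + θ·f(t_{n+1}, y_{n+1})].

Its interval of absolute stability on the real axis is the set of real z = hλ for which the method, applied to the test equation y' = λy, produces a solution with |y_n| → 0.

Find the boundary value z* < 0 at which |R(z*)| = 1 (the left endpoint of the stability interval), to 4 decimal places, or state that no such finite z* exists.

With y'=λy (z=hλ):
  y_{n+1} = y_n + z·[5/8·y_n + 3/8·y_{n+1}] ⇒ (1 − 3/8z)y_{n+1} = (1 + 5/8z)y_n
  ⇒ R(z) = (1 + 5/8z)/(1 − 3/8z).

Solve |R(x)|<1 on ℝ⁻.
x=-0.76: |R|=0.4086
R=−1: 1+5/8x = −1+3/8x ⇒ -1/4x=2 ⇒ x=2/(-1/4)=-8.0000
Confirm numerically:
  x=-7.430: |R|=0.96236 <1
  x=-6.883: |R|=0.92202 <1
  x=-6.252: |R|=0.86934 <1
  x=-5.041: |R|=0.74406 <1
  x=-8.507: |R|=1.03025 >1
  x=-8.246: |R|=1.01503 >1
Interval (-8.0000, 0).

z* = -8.0000.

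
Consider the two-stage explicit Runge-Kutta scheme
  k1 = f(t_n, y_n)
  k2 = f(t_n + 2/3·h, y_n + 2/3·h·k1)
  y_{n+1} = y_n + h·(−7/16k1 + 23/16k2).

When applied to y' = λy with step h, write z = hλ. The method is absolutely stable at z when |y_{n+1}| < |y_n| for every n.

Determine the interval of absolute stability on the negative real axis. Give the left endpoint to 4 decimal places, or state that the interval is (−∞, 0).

(-1.0435, 0).

Set f=λy, z=hλ:
  k1=λy_n ⇒ h·k1=z·y_n;  k2=λ(1+2/3z)y_n ⇒ h·k2=z(1+2/3z)y_n
  y_{n+1}/y_n = 1 − 7/16z + 23/16z(1+2/3z) = 1 + z + 23/24z²
  R(z) = 1 + z + 23/24z².

Boundary: |R(x)|=1, x<0.
x=-0.31: |R|=0.7821
R=1: x+23/24x²=0 ⇒ x=−24/23=-1.0435; min R=1−1/(4·23/24)=0.7391>−1
Confirm numerically:
  x=-0.618: |R|=0.74801 <1
  x=-0.530: |R|=0.73920 <1
  x=-0.502: |R|=0.73950 <1
  x=-0.423: |R|=0.74847 <1
  x=-1.420: |R|=1.51238 >1
  x=-1.294: |R|=1.31067 >1
  x=-1.133: |R|=1.09720 >1
Stable set (-1.0435, 0).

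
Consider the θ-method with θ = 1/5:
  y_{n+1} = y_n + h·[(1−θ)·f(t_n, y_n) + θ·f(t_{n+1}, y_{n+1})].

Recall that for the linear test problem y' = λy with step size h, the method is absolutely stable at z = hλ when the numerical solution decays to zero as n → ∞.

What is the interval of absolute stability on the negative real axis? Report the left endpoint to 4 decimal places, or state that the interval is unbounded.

(-3.3333, 0).

Set f=λy, z=hλ:
  y_{n+1} = y_n + z·[4/5·y_n + 1/5·y_{n+1}] ⇒ (1 − 1/5z)y_{n+1} = (1 + 4/5z)y_n
  R(z) = (1 + 4/5z)/(1 − 1/5z).

Need |R(x)|<1, x<0.
x=-0.77: |R|=0.3328
R=−1: 1+4/5x = −1+1/5x ⇒ -3/5x=2 ⇒ x=2/(-3/5)=-3.3333
Confirm numerically:
  x=-3.277: |R|=0.97958 <1
  x=-2.688: |R|=0.74818 <1
  x=-2.649: |R|=0.73160 <1
  x=-2.151: |R|=0.50399 <1
  x=-3.717: |R|=1.13204 >1
  x=-3.709: |R|=1.12941 >1
Interval (-3.3333, 0).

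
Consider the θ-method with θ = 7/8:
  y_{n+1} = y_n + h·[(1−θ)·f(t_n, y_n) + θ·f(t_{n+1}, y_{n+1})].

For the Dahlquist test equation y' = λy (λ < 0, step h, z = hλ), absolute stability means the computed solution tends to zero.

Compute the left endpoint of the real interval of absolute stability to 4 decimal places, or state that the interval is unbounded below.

(−∞, 0) — no finite endpoint.

Set f=λy, z=hλ:
  y_{n+1} = y_n + z·[1/8·y_n + 7/8·y_{n+1}] ⇒ (1 − 7/8z)y_{n+1} = (1 + 1/8z)y_n
  ⇒ R(z) = (1 + 1/8z)/(1 − 7/8z).

Boundary: |R(x)|=1, x<0.
x=-1.02: |R|=0.4610
x=-2: |R|=0.2727
x=-10: |R|=0.0256
x=-100: |R|=0.1299
θ=7/8≥1/2 ⇒ |1+1/8x|<|1−7/8x| ∀x<0 ⇒ stable on all of ℝ⁻.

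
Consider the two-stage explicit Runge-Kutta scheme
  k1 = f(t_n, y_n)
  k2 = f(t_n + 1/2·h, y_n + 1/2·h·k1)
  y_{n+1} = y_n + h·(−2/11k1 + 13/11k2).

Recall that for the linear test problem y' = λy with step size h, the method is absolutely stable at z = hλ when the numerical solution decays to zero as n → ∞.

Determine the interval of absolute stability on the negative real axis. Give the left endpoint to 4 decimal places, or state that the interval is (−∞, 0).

(-1.6923, 0).

Set f=λy, z=hλ:
  k1=λy_n ⇒ h·k1=z·y_n;  k2=λ(1+1/2z)y_n ⇒ h·k2=z(1+1/2z)y_n
  y_{n+1}/y_n = 1 − 2/11z + 13/11z(1+1/2z) = 1 + z + 13/22z²
  R(z) = 1 + z + 13/22z².

Boundary: |R(x)|=1, x<0.
x=-1.03: |R|=0.5969
R=1: x+13/22x²=0 ⇒ x=−22/13=-1.6923; min R=1−1/(4·13/22)=0.5769>−1
Confirm numerically:
  x=-1.506: |R|=0.83420 <1
  x=-1.364: |R|=0.73538 <1
  x=-1.186: |R|=0.64517 <1
  x=-0.779: |R|=0.57959 <1
  x=-2.213: |R|=1.68090 >1
  x=-1.973: |R|=1.32725 >1
  x=-1.762: |R|=1.07256 >1
Interval (-1.6923, 0).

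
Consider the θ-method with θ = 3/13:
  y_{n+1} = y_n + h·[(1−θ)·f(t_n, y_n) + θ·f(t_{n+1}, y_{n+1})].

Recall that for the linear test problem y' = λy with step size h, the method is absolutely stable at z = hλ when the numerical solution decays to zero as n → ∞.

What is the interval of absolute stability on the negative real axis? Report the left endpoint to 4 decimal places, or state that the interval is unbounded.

(-3.7143, 0).

Set f=λy, z=hλ:
  y_{n+1} = y_n + z·[10/13·y_n + 3/13·y_{n+1}] ⇒ (1 − 3/13z)y_{n+1} = (1 + 10/13z)y_n
  so R(z) = (1 + 10/13z)/(1 − 3/13z).

Solve |R(x)|<1 on ℝ⁻.
x=-0.36: |R|=0.6676
R=−1: 1+10/13x = −1+3/13x ⇒ -7/13x=2 ⇒ x=2/(-7/13)=-3.7143
Confirm numerically:
  x=-3.623: |R|=0.97323 <1
  x=-3.523: |R|=0.94319 <1
  x=-3.371: |R|=0.89603 <1
  x=-2.416: |R|=0.55117 <1
  x=-4.058: |R|=1.09557 >1
  x=-3.991: |R|=1.07756 >1
Stable set (-3.7143, 0).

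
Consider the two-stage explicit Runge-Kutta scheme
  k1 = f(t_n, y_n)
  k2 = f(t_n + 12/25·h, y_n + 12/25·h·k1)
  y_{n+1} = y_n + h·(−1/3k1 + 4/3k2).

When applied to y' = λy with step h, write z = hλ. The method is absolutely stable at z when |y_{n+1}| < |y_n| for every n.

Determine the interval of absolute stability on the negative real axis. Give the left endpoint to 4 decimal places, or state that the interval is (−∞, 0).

z∈(-1.5625,0).

Test eqn y'=λy, z=hλ:
  k1=λy_n ⇒ h·k1=z·y_n;  k2=λ(1+12/25z)y_n ⇒ h·k2=z(1+12/25z)y_n
  y_{n+1}/y_n = 1 − 1/3z + 4/3z(1+12/25z) = 1 + z + 16/25z²
  so R(z) = 1 + z + 16/25z².

Solve |R(x)|<1 on ℝ⁻.
x=-1.57: |R|=1.0075
R=1: x+16/25x²=0 ⇒ x=−25/16=-1.5625; min R=1−1/(4·16/25)=0.6094>−1
Confirm numerically:
  x=-1.174: |R|=0.70810 <1
  x=-1.055: |R|=0.65734 <1
  x=-0.895: |R|=0.61766 <1
  x=-0.851: |R|=0.61249 <1
  x=-2.106: |R|=1.73255 >1
  x=-2.100: |R|=1.72240 >1
  x=-1.966: |R|=1.50770 >1
So |R|<1 on (-1.5625, 0).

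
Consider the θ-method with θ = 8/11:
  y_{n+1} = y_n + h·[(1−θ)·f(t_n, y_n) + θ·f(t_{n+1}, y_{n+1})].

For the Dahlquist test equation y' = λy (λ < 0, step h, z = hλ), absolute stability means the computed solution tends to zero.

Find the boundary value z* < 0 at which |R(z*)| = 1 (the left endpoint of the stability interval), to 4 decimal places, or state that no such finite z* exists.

interval (−∞, 0).

Test eqn y'=λy, z=hλ:
  y_{n+1} = y_n + z·[3/11·y_n + 8/11·y_{n+1}] ⇒ (1 − 8/11z)y_{n+1} = (1 + 3/11z)y_n
  so R(z) = (1 + 3/11z)/(1 − 8/11z).

Solve |R(x)|<1 on ℝ⁻.
x=-1.49: |R|=0.2849
x=-2: |R|=0.1852
x=-10: |R|=0.2088
x=-100: |R|=0.3564
θ=8/11≥1/2 ⇒ |1+3/11x|<|1−8/11x| ∀x<0 ⇒ unbounded interval.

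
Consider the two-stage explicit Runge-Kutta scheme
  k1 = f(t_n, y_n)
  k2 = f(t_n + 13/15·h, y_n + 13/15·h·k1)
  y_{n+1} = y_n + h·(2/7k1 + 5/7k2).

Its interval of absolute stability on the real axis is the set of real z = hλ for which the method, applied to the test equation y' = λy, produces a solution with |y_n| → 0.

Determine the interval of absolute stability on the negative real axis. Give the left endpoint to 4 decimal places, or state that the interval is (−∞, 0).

z∈(-1.6154,0).

Test eqn y'=λy, z=hλ:
  k1=λy_n ⇒ h·k1=z·y_n;  k2=λ(1+13/15z)y_n ⇒ h·k2=z(1+13/15z)y_n
  y_{n+1}/y_n = 1 + 2/7z + 5/7z(1+13/15z) = 1 + z + 13/21z²
  so R(z) = 1 + z + 13/21z².

Find x<0 with |R(x)|<1.
x=-1.02: |R|=0.6241
R=1: x+13/21x²=0 ⇒ x=−21/13=-1.6154; min R=1−1/(4·13/21)=0.5962>−1
Confirm numerically:
  x=-1.525: |R|=0.91467 <1
  x=-1.426: |R|=0.83282 <1
  x=-1.421: |R|=0.82901 <1
  x=-2.141: |R|=1.69664 >1
  x=-1.998: |R|=1.47324 >1
So |R|<1 on (-1.6154, 0).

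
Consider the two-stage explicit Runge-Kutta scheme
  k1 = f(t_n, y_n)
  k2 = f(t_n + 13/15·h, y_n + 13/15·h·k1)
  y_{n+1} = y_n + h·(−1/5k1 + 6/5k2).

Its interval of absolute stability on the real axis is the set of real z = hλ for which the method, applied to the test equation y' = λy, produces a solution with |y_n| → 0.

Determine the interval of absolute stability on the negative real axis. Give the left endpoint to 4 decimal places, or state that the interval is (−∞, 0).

(-0.9615, 0).

Set f=λy, z=hλ:
  k1=λy_n ⇒ h·k1=z·y_n;  k2=λ(1+13/15z)y_n ⇒ h·k2=z(1+13/15z)y_n
  y_{n+1}/y_n = 1 − 1/5z + 6/5z(1+13/15z) = 1 + z + 26/25z²
  ⇒ R(z) = 1 + z + 26/25z².

Boundary: |R(x)|=1, x<0.
x=-0.74: |R|=0.8295
R=1: x+26/25x²=0 ⇒ x=−25/26=-0.9615; min R=1−1/(4·26/25)=0.7596>−1
Confirm numerically:
  x=-0.937: |R|=0.97609 <1
  x=-0.930: |R|=0.96950 <1
  x=-0.465: |R|=0.75987 <1
  x=-1.519: |R|=1.88066 >1
  x=-1.433: |R|=1.70263 >1
  x=-1.119: |R|=1.18325 >1
Interval (-0.9615, 0).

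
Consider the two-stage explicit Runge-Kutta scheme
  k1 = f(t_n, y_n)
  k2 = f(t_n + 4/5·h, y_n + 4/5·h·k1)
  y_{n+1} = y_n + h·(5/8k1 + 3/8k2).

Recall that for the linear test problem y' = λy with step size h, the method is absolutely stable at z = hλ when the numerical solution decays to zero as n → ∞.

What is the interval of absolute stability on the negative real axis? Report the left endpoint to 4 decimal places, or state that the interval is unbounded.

Test eqn y'=λy, z=hλ:
  k1=λy_n ⇒ h·k1=z·y_n;  k2=λ(1+4/5z)y_n ⇒ h·k2=z(1+4/5z)y_n
  y_{n+1}/y_n = 1 + 5/8z + 3/8z(1+4/5z) = 1 + z + 3/10z²
  so R(z) = 1 + z + 3/10z².

Solve |R(x)|<1 on ℝ⁻.
x=-1.62: |R|=0.1673
R=1: x+3/10x²=0 ⇒ x=−10/3=-3.3333; min R=1−1/(4·3/10)=0.1667>−1
Confirm numerically:
  x=-2.958: |R|=0.66693 <1
  x=-2.205: |R|=0.25361 <1
  x=-1.478: |R|=0.17735 <1
  x=-1.377: |R|=0.19184 <1
  x=-3.732: |R|=1.44635 >1
  x=-3.405: |R|=1.07321 >1
Stable set (-3.3333, 0).

(-3.3333, 0).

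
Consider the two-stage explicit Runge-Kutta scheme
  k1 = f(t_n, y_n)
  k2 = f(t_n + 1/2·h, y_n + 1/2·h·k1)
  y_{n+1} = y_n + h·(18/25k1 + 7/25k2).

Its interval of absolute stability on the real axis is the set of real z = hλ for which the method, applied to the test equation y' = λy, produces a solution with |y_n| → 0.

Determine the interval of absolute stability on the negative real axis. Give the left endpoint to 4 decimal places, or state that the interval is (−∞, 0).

Set f=λy, z=hλ:
  k1=λy_n ⇒ h·k1=z·y_n;  k2=λ(1+1/2z)y_n ⇒ h·k2=z(1+1/2z)y_n
  y_{n+1}/y_n = 1 + 18/25z + 7/25z(1+1/2z) = 1 + z + 7/50z²
  Hence R(z) = 1 + z + 7/50z².

Need |R(x)|<1, x<0.
x=-0.85: |R|=0.2511
R=1: x+7/50x²=0 ⇒ x=−50/7=-7.1429; min R=1−1/(4·7/50)=-0.7857>−1
Confirm numerically:
  x=-6.535: |R|=0.44387 <1
  x=-6.279: |R|=0.24062 <1
  x=-3.171: |R|=0.76327 <1
  x=-3.041: |R|=0.74632 <1
  x=-7.570: |R|=1.45269 >1
  x=-7.431: |R|=1.29977 >1
  x=-7.398: |R|=1.26426 >1
Stable set (-7.1429, 0).

z∈(-7.1429,0).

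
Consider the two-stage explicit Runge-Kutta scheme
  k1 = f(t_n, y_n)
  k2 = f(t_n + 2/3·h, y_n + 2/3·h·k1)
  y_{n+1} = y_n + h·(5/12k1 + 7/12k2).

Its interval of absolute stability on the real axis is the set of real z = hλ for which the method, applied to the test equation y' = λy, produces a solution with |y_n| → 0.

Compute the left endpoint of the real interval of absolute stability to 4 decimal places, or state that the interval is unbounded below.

Test eqn y'=λy, z=hλ:
  k1=λy_n ⇒ h·k1=z·y_n;  k2=λ(1+2/3z)y_n ⇒ h·k2=z(1+2/3z)y_n
  y_{n+1}/y_n = 1 + 5/12z + 7/12z(1+2/3z) = 1 + z + 7/18z²
  so R(z) = 1 + z + 7/18z².

Find x<0 with |R(x)|<1.
x=-1.59: |R|=0.3932
R=1: x+7/18x²=0 ⇒ x=−18/7=-2.5714; min R=1−1/(4·7/18)=0.3571>−1
Confirm numerically:
  x=-2.126: |R|=0.63173 <1
  x=-2.104: |R|=0.61754 <1
  x=-1.566: |R|=0.38769 <1
  x=-2.986: |R|=1.48141 >1
  x=-2.724: |R|=1.16162 >1
  x=-2.659: |R|=1.09055 >1
So |R|<1 on (-2.5714, 0).

z* = -2.5714.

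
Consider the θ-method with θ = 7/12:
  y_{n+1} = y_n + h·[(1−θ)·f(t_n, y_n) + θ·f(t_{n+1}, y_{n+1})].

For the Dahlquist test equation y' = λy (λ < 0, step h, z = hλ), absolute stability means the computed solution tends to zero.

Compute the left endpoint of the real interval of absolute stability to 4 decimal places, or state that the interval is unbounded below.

unbounded; (−∞, 0).

Test eqn y'=λy, z=hλ:
  y_{n+1} = y_n + z·[5/12·y_n + 7/12·y_{n+1}] ⇒ (1 − 7/12z)y_{n+1} = (1 + 5/12z)y_n
  ⇒ R(z) = (1 + 5/12z)/(1 − 7/12z).

Boundary: |R(x)|=1, x<0.
x=-0.9: |R|=0.4098
x=-2: |R|=0.0769
x=-10: |R|=0.4634
x=-100: |R|=0.6854
θ=7/12≥1/2 ⇒ |1+5/12x|<|1−7/12x| ∀x<0 ⇒ unbounded interval.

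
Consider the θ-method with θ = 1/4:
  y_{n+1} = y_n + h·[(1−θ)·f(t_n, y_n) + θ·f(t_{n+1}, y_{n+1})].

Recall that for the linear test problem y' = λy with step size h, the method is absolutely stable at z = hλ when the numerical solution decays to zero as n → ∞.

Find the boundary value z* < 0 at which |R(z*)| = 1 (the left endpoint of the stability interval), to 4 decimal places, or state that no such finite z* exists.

With y'=λy (z=hλ):
  y_{n+1} = y_n + z·[3/4·y_n + 1/4·y_{n+1}] ⇒ (1 − 1/4z)y_{n+1} = (1 + 3/4z)y_n
  Hence R(z) = (1 + 3/4z)/(1 − 1/4z).

Need |R(x)|<1, x<0.
x=-1.65: |R|=0.1681
R=−1: 1+3/4x = −1+1/4x ⇒ -1/2x=2 ⇒ x=2/(-1/2)=-4.0000
Confirm numerically:
  x=-2.121: |R|=0.38605 <1
  x=-2.003: |R|=0.33467 <1
  x=-1.964: |R|=0.31724 <1
  x=-4.554: |R|=1.12953 >1
  x=-4.390: |R|=1.09297 >1
  x=-4.383: |R|=1.09138 >1
Stable set (-4.0000, 0).

left endpoint -4.0000.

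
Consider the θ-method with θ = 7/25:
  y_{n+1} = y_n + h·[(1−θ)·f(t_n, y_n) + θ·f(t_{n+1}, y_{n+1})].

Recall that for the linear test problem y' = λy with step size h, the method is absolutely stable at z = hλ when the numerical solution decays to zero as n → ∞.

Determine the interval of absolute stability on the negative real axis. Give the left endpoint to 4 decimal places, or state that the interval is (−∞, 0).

z∈(-4.5455,0).

On y'=λy, z=hλ:
  y_{n+1} = y_n + z·[18/25·y_n + 7/25·y_{n+1}] ⇒ (1 − 7/25z)y_{n+1} = (1 + 18/25z)y_n
  Hence R(z) = (1 + 18/25z)/(1 − 7/25z).

Find x<0 with |R(x)|<1.
x=-0.86: |R|=0.3069
R=−1: 1+18/25x = −1+7/25x ⇒ -11/25x=2 ⇒ x=2/(-11/25)=-4.5455
Confirm numerically:
  x=-2.362: |R|=0.42173 <1
  x=-2.189: |R|=0.35717 <1
  x=-1.953: |R|=0.26257 <1
  x=-1.822: |R|=0.20649 <1
  x=-5.047: |R|=1.09145 >1
  x=-4.852: |R|=1.05719 >1
Stable set (-4.5455, 0).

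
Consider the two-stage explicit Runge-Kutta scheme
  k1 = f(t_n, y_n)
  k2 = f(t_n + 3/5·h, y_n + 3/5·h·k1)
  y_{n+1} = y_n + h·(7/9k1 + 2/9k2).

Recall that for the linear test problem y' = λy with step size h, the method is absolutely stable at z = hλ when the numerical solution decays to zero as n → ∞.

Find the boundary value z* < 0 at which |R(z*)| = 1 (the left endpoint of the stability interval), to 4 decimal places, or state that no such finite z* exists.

z* = -7.5000.

Test eqn y'=λy, z=hλ:
  k1=λy_n ⇒ h·k1=z·y_n;  k2=λ(1+3/5z)y_n ⇒ h·k2=z(1+3/5z)y_n
  y_{n+1}/y_n = 1 + 7/9z + 2/9z(1+3/5z) = 1 + z + 2/15z²
  ⇒ R(z) = 1 + z + 2/15z².

Need |R(x)|<1, x<0.
x=-0.77: |R|=0.3091
R=1: x+2/15x²=0 ⇒ x=−15/2=-7.5000; min R=1−1/(4·2/15)=-0.8750>−1
Confirm numerically:
  x=-5.352: |R|=0.53281 <1
  x=-4.851: |R|=0.71337 <1
  x=-3.657: |R|=0.87385 <1
  x=-3.146: |R|=0.82636 <1
  x=-7.993: |R|=1.52541 >1
  x=-7.623: |R|=1.12502 >1
Interval (-7.5000, 0).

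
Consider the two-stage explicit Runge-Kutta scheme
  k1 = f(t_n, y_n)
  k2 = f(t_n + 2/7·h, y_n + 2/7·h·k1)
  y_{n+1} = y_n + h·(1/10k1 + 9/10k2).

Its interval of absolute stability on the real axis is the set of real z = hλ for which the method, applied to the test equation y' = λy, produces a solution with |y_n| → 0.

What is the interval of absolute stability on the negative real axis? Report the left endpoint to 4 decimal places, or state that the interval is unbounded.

Test eqn y'=λy, z=hλ:
  k1=λy_n ⇒ h·k1=z·y_n;  k2=λ(1+2/7z)y_n ⇒ h·k2=z(1+2/7z)y_n
  y_{n+1}/y_n = 1 + 1/10z + 9/10z(1+2/7z) = 1 + z + 9/35z²
  R(z) = 1 + z + 9/35z².

Need |R(x)|<1, x<0.
x=-1.18: |R|=0.1780
R=1: x+9/35x²=0 ⇒ x=−35/9=-3.8889; min R=1−1/(4·9/35)=0.0278>−1
Confirm numerically:
  x=-3.813: |R|=0.92559 <1
  x=-3.734: |R|=0.85128 <1
  x=-2.041: |R|=0.03018 <1
  x=-1.829: |R|=0.03120 <1
  x=-4.466: |R|=1.66275 >1
  x=-4.319: |R|=1.47768 >1
  x=-4.155: |R|=1.28432 >1
So |R|<1 on (-3.8889, 0).

(-3.8889, 0).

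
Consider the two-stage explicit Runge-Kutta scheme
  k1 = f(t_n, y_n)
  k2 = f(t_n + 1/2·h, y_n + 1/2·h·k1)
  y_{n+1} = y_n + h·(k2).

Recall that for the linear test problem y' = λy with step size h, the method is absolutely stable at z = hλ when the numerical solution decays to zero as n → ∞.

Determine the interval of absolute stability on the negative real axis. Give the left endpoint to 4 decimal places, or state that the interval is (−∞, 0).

(-2.0000, 0).

Set f=λy, z=hλ:
  k1=λy_n ⇒ h·k1=z·y_n;  k2=λ(1+1/2z)y_n ⇒ h·k2=z(1+1/2z)y_n
  y_{n+1}/y_n = 1 + z(1+1/2z) = 1 + z + 1/2z²
  Hence R(z) = 1 + z + 1/2z².

Solve |R(x)|<1 on ℝ⁻.
x=-1.07: |R|=0.5025
R=1: x+1/2x²=0 ⇒ x=−2=-2.0000; min R=1−1/(4·1/2)=0.5000>−1
Confirm numerically:
  x=-1.735: |R|=0.77011 <1
  x=-1.246: |R|=0.53026 <1
  x=-0.914: |R|=0.50370 <1
  x=-2.467: |R|=1.57604 >1
  x=-2.084: |R|=1.08753 >1
So |R|<1 on (-2.0000, 0).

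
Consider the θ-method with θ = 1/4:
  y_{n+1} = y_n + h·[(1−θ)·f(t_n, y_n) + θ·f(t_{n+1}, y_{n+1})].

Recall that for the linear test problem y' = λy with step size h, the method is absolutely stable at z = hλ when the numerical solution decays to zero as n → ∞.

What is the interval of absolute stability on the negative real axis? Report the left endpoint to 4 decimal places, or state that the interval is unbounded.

Test eqn y'=λy, z=hλ:
  y_{n+1} = y_n + z·[3/4·y_n + 1/4·y_{n+1}] ⇒ (1 − 1/4z)y_{n+1} = (1 + 3/4z)y_n
  R(z) = (1 + 3/4z)/(1 − 1/4z).

Boundary: |R(x)|=1, x<0.
x=-1.35: |R|=0.0093
R=−1: 1+3/4x = −1+1/4x ⇒ -1/2x=2 ⇒ x=2/(-1/2)=-4.0000
Confirm numerically:
  x=-3.336: |R|=0.81897 <1
  x=-3.041: |R|=0.72760 <1
  x=-2.968: |R|=0.70379 <1
  x=-2.539: |R|=0.55314 <1
  x=-4.144: |R|=1.03536 >1
  x=-4.085: |R|=1.02103 >1
  x=-4.040: |R|=1.00995 >1
So |R|<1 on (-4.0000, 0).

(-4.0000, 0).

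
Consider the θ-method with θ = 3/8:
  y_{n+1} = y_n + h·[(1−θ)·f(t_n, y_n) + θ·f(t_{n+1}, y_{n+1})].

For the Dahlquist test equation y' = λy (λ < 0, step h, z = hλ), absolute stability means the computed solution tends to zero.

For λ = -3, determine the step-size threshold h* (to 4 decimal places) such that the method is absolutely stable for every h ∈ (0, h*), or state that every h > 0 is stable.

On y'=λy, z=hλ:
  y_{n+1} = y_n + z·[5/8·y_n + 3/8·y_{n+1}] ⇒ (1 − 3/8z)y_{n+1} = (1 + 5/8z)y_n
  Hence R(z) = (1 + 5/8z)/(1 − 3/8z).

Boundary: |R(x)|=1, x<0.
x=-0.75: |R|=0.4146
R=−1: 1+5/8x = −1+3/8x ⇒ -1/4x=2 ⇒ x=2/(-1/4)=-8.0000
Confirm numerically:
  x=-7.283: |R|=0.95196 <1
  x=-6.285: |R|=0.87228 <1
  x=-6.017: |R|=0.84776 <1
  x=-3.563: |R|=0.52518 <1
  x=-8.426: |R|=1.02560 >1
  x=-8.382: |R|=1.02305 >1
Stable set (-8.0000, 0).

(-8.0000,0); λ=-3 ⇒ h* = (8)/3 = 2.6667.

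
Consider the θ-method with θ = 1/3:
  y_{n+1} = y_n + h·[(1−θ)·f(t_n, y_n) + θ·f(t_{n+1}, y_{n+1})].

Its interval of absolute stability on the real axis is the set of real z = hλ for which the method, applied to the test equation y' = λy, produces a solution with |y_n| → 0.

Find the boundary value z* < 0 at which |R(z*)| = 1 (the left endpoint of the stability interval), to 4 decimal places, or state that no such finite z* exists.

z* = -6.0000.

With y'=λy (z=hλ):
  y_{n+1} = y_n + z·[2/3·y_n + 1/3·y_{n+1}] ⇒ (1 − 1/3z)y_{n+1} = (1 + 2/3z)y_n
  R(z) = (1 + 2/3z)/(1 − 1/3z).

Solve |R(x)|<1 on ℝ⁻.
x=-1.56: |R|=0.0263
R=−1: 1+2/3x = −1+1/3x ⇒ -1/3x=2 ⇒ x=2/(-1/3)=-6.0000
Confirm numerically:
  x=-5.712: |R|=0.96694 <1
  x=-5.304: |R|=0.91618 <1
  x=-5.058: |R|=0.88310 <1
  x=-3.672: |R|=0.65108 <1
  x=-6.370: |R|=1.03949 >1
  x=-6.071: |R|=1.00783 >1
Stable set (-6.0000, 0).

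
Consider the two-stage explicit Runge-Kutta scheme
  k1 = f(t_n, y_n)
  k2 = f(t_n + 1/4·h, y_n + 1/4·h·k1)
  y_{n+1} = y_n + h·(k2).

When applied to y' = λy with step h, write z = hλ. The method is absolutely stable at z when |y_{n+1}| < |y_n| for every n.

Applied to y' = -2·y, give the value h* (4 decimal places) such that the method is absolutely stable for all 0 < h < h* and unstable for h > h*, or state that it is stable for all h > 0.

On y'=λy, z=hλ:
  k1=λy_n ⇒ h·k1=z·y_n;  k2=λ(1+1/4z)y_n ⇒ h·k2=z(1+1/4z)y_n
  y_{n+1}/y_n = 1 + z(1+1/4z) = 1 + z + 1/4z²
  R(z) = 1 + z + 1/4z².

Find x<0 with |R(x)|<1.
x=-1.37: |R|=0.0992
R=1: x+1/4x²=0 ⇒ x=−4=-4.0000; min R=1−1/(4·1/4)=0.0000>−1
Confirm numerically:
  x=-3.963: |R|=0.96334 <1
  x=-3.481: |R|=0.54834 <1
  x=-3.480: |R|=0.54760 <1
  x=-4.380: |R|=1.41610 >1
  x=-4.342: |R|=1.37124 >1
So |R|<1 on (-4.0000, 0).

(-4.0000,0); λ=-2 ⇒ h* = (4)/2 = 2.0000.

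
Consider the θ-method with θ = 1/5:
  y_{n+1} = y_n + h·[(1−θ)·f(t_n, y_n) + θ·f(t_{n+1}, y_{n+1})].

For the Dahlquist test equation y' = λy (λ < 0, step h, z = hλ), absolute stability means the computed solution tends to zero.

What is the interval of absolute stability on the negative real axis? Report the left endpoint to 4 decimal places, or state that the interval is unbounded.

With y'=λy (z=hλ):
  y_{n+1} = y_n + z·[4/5·y_n + 1/5·y_{n+1}] ⇒ (1 − 1/5z)y_{n+1} = (1 + 4/5z)y_n
  Hence R(z) = (1 + 4/5z)/(1 − 1/5z).

Solve |R(x)|<1 on ℝ⁻.
x=-1.4: |R|=0.0937
R=−1: 1+4/5x = −1+1/5x ⇒ -3/5x=2 ⇒ x=2/(-3/5)=-3.3333
Confirm numerically:
  x=-3.074: |R|=0.90364 <1
  x=-2.406: |R|=0.62436 <1
  x=-1.364: |R|=0.07165 <1
  x=-3.653: |R|=1.11083 >1
  x=-3.599: |R|=1.09269 >1
  x=-3.458: |R|=1.04422 >1
So |R|<1 on (-3.3333, 0).

z∈(-3.3333,0).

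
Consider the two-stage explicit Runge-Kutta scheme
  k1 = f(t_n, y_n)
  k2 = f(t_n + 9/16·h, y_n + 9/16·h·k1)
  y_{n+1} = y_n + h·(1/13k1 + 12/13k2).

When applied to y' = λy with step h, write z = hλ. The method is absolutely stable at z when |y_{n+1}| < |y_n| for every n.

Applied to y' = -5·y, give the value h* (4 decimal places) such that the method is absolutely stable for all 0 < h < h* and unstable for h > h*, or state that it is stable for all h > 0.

(-1.9259,0); λ=-5 ⇒ h* = (52/27)/5 = 0.3852.

With y'=λy (z=hλ):
  k1=λy_n ⇒ h·k1=z·y_n;  k2=λ(1+9/16z)y_n ⇒ h·k2=z(1+9/16z)y_n
  y_{n+1}/y_n = 1 + 1/13z + 12/13z(1+9/16z) = 1 + z + 27/52z²
  R(z) = 1 + z + 27/52z².

Need |R(x)|<1, x<0.
x=-1.41: |R|=0.6223
R=1: x+27/52x²=0 ⇒ x=−52/27=-1.9259; min R=1−1/(4·27/52)=0.5185>−1
Confirm numerically:
  x=-1.838: |R|=0.91609 <1
  x=-1.729: |R|=0.82321 <1
  x=-1.616: |R|=0.73995 <1
  x=-1.383: |R|=0.61013 <1
  x=-2.417: |R|=1.61629 >1
  x=-2.209: |R|=1.32468 >1
  x=-2.059: |R|=1.14227 >1
So |R|<1 on (-1.9259, 0).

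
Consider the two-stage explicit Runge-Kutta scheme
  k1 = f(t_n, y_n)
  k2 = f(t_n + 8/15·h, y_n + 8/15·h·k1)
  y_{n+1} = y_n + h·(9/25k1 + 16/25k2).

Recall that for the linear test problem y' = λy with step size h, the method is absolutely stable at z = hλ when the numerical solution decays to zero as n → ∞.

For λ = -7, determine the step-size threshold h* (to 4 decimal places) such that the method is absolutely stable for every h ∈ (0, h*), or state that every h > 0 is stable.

(-2.9297,0); λ=-7 ⇒ h* = (375/128)/7 = 0.4185.

Test eqn y'=λy, z=hλ:
  k1=λy_n ⇒ h·k1=z·y_n;  k2=λ(1+8/15z)y_n ⇒ h·k2=z(1+8/15z)y_n
  y_{n+1}/y_n = 1 + 9/25z + 16/25z(1+8/15z) = 1 + z + 128/375z²
  R(z) = 1 + z + 128/375z².

Boundary: |R(x)|=1, x<0.
x=-1.19: |R|=0.2934
R=1: x+128/375x²=0 ⇒ x=−375/128=-2.9297; min R=1−1/(4·128/375)=0.2676>−1
Confirm numerically:
  x=-2.222: |R|=0.46326 <1
  x=-2.182: |R|=0.44313 <1
  x=-1.344: |R|=0.27256 <1
  x=-3.287: |R|=1.40089 >1
  x=-3.267: |R|=1.37615 >1
Stable set (-2.9297, 0).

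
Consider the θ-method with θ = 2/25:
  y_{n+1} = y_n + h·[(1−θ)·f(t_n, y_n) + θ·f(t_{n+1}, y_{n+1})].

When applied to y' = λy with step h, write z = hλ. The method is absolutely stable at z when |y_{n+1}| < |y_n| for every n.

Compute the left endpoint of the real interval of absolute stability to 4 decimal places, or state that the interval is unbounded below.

Set f=λy, z=hλ:
  y_{n+1} = y_n + z·[23/25·y_n + 2/25·y_{n+1}] ⇒ (1 − 2/25z)y_{n+1} = (1 + 23/25z)y_n
  Hence R(z) = (1 + 23/25z)/(1 − 2/25z).

Boundary: |R(x)|=1, x<0.
x=-1.05: |R|=0.0314
R=−1: 1+23/25x = −1+2/25x ⇒ -21/25x=2 ⇒ x=2/(-21/25)=-2.3810
Confirm numerically:
  x=-1.445: |R|=0.29527 <1
  x=-1.409: |R|=0.26627 <1
  x=-1.403: |R|=0.26142 <1
  x=-1.090: |R|=0.00258 <1
  x=-2.894: |R|=1.34994 >1
  x=-2.776: |R|=1.27154 >1
  x=-2.478: |R|=1.06803 >1
Stable set (-2.3810, 0).

z* = -2.3810.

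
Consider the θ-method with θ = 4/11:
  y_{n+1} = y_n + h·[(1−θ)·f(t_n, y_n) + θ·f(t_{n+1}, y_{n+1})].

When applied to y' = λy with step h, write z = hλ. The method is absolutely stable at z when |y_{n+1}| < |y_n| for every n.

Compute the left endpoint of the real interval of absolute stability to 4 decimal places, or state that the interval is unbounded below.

Set f=λy, z=hλ:
  y_{n+1} = y_n + z·[7/11·y_n + 4/11·y_{n+1}] ⇒ (1 − 4/11z)y_{n+1} = (1 + 7/11z)y_n
  ⇒ R(z) = (1 + 7/11z)/(1 − 4/11z).

Solve |R(x)|<1 on ℝ⁻.
x=-0.76: |R|=0.4046
R=−1: 1+7/11x = −1+4/11x ⇒ -3/11x=2 ⇒ x=2/(-3/11)=-7.3333
Confirm numerically:
  x=-7.221: |R|=0.99155 <1
  x=-6.837: |R|=0.96117 <1
  x=-6.308: |R|=0.91510 <1
  x=-4.351: |R|=0.68501 <1
  x=-7.809: |R|=1.03379 >1
  x=-7.612: |R|=1.02017 >1
Interval (-7.3333, 0).

left endpoint -7.3333.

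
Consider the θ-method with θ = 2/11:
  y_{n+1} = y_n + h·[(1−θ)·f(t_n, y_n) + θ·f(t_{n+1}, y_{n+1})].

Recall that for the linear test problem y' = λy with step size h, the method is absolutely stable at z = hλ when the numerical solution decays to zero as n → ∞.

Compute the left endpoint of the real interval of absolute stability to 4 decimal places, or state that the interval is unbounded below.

Set f=λy, z=hλ:
  y_{n+1} = y_n + z·[9/11·y_n + 2/11·y_{n+1}] ⇒ (1 − 2/11z)y_{n+1} = (1 + 9/11z)y_n
  ⇒ R(z) = (1 + 9/11z)/(1 − 2/11z).

Find x<0 with |R(x)|<1.
x=-1.12: |R|=0.0695
R=−1: 1+9/11x = −1+2/11x ⇒ -7/11x=2 ⇒ x=2/(-7/11)=-3.1429
Confirm numerically:
  x=-2.933: |R|=0.91290 <1
  x=-2.735: |R|=0.82665 <1
  x=-1.701: |R|=0.29919 <1
  x=-3.460: |R|=1.12388 >1
  x=-3.318: |R|=1.06952 >1
  x=-3.221: |R|=1.03136 >1
So |R|<1 on (-3.1429, 0).

left endpoint -3.1429.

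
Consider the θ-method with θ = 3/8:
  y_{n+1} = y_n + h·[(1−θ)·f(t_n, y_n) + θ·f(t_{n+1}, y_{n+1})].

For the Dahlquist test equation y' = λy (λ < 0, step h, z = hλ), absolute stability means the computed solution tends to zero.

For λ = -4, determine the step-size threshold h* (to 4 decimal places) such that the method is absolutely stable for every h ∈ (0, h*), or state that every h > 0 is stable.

(-8.0000,0); λ=-4 ⇒ h* = (8)/4 = 2.0000.

Set f=λy, z=hλ:
  y_{n+1} = y_n + z·[5/8·y_n + 3/8·y_{n+1}] ⇒ (1 − 3/8z)y_{n+1} = (1 + 5/8z)y_n
  so R(z) = (1 + 5/8z)/(1 − 3/8z).

Need |R(x)|<1, x<0.
x=-0.88: |R|=0.3383
R=−1: 1+5/8x = −1+3/8x ⇒ -1/4x=2 ⇒ x=2/(-1/4)=-8.0000
Confirm numerically:
  x=-7.591: |R|=0.97342 <1
  x=-6.695: |R|=0.90707 <1
  x=-6.384: |R|=0.88097 <1
  x=-4.069: |R|=0.61093 <1
  x=-8.472: |R|=1.02825 >1
  x=-8.465: |R|=1.02785 >1
Interval (-8.0000, 0).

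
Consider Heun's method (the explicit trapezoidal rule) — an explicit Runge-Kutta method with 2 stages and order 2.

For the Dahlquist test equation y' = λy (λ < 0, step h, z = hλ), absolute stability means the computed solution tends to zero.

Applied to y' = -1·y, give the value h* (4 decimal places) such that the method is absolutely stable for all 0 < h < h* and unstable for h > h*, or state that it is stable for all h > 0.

With y'=λy (z=hλ):
  order 2, 2-stage ⇒ R(z)=1+z+z^2/2
  (e.g. R(-0.91)=0.50405, |R|=0.50405)

Need |R(x)|<1, x<0.
x=-0.91: |R|=0.5041
|R(-2.34)|=1.3978 |R(-1.26)|=0.5338 |R(-1.12)|=0.5072
Bisect:
  x_lo=-2.4337 |R|=1.5277  x_hi=-0.2049 |R|=0.8161
  mid=-1.31930 |R|=0.55098 →hi
  mid=-1.87649 |R|=0.88412 →hi
  mid=-2.15509 |R|=1.16712 →lo
  mid=-2.01579 |R|=1.01592 →lo
  mid=-1.94614 |R|=0.94759 →hi
  mid=-1.98097 |R|=0.98115 →hi
  mid=-1.99838 |R|=0.99838 →hi
  mid=-2.00709 |R|=1.00711 →lo
  ...
  [-2.00001,-1.99988] ⇒ x*=-2.0000
Interval (-2.0000, 0).

(-2.0000,0); λ=-1 ⇒ h* = 2.0000.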